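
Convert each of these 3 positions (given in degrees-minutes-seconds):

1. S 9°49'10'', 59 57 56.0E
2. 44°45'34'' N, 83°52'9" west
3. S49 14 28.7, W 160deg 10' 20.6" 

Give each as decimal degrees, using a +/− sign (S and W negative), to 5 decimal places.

1. -9.81944, 59.96556
2. 44.75944, -83.86917
3. -49.24131, -160.17239

Point 1:
  φ: 9 + 49/60 + 10/3600 = 9.819444
  S ⇒ negate
  Longitude: 59° + 57/60 + 56/3600 = 59 + 0.950000 + 0.015556 = 59.965556
  E → positive
Point 2:
  Lat: 44 + 45/60 + 34/3600 = 44.759444
  N → positive
  Lon: 83° + 52/60 + 9/3600 = 83 + 0.866667 + 0.002500 = 83.869167
  W ⇒ negate
Point 3:
  φ: 14′ + 28.7″ = 14.47833′; 49 + 14.47833/60 = 49.241306
  S → negative
  λ: 160 + 10/60 + 20.6/3600 = 160.172389
  W ⇒ negate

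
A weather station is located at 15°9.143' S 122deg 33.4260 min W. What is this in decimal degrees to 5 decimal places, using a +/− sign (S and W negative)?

Latitude: 9.143′ = 0.152383°; total 15.152383
hemisphere S, so the sign is −
Longitude: 122 + 33.426/60 = 122.557100
W → negative

-15.15238, -122.55710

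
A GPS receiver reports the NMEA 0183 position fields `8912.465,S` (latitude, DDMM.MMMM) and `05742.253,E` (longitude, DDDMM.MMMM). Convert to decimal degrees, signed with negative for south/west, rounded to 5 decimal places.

-89.20775, 57.70422

Latitude: split at 2 digits → 89° and 12.465′; 89 + 12.465/60 = 89.207750
S ⇒ negate
Lon: degrees = first 3 digits = 57, minutes = 42.253; 57 + 42.253/60 = 57.704217
E ⇒ keep positive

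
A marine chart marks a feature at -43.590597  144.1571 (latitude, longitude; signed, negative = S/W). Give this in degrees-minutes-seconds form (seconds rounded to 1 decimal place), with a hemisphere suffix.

43°35′26.1″ S, 144°09′25.6″ E

Latitude is negative → S; |value| = 43.590597
Latitude: whole degrees 43; 35.43582′ → 35′ and 26.149″
Lon: whole degrees 144; 9.42600′ → 9′ and 25.560″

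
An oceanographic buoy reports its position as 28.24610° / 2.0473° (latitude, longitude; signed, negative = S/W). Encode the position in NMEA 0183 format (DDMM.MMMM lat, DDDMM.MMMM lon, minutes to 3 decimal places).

2814.766,N / 00202.838,E

φ: minutes = (28.246100 − 28) × 60 = 14.76600
λ: minutes = (2.047300 − 2) × 60 = 2.83800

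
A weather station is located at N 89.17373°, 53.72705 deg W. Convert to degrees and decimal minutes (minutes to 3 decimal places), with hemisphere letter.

89° 10.424′ N, 53° 43.623′ W

Lat: minutes = (89.173730 − 89) × 60 = 10.42380
Lon: 53° + 0.727050 × 60 = 53° 43.62300′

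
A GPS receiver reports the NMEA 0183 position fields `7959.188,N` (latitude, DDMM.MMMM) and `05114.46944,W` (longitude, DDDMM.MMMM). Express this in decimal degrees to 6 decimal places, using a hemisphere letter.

79.986467° N, 51.241157° W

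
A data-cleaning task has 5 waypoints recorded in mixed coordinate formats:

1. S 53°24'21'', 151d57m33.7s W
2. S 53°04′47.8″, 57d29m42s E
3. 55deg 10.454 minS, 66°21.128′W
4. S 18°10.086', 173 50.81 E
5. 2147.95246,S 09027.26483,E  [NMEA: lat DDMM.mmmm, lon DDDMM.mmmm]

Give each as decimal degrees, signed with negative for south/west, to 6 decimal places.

Point 1:
  φ: 53° + 24/60 + 21/3600 = 53 + 0.400000 + 0.005833 = 53.4058333
  S ⇒ negate
  Lon: 57′ + 33.7″ = 57.56167′; 151 + 57.56167/60 = 151.9593611
  hemisphere W, so the sign is −
Point 2:
  Lat: 53 + 4/60 + 47.8/3600 = 53.0799444
  S → negative
  Longitude: 57° + 29/60 + 42/3600 = 57 + 0.483333 + 0.011667 = 57.4950000
  E ⇒ keep positive
Point 3:
  φ: 55 + 10.454/60 = 55.1742333
  S ⇒ negate
  λ: 21.128′ = 0.352133°; total 66.3521333
  W → negative
Point 4:
  Latitude: 18 + 10.086/60 = 18.1681000
  S → negative
  Lon: 173 + 50.81/60 = 173.8468333
  E ⇒ keep positive
Point 5:
  φ: split at 2 digits → 21° and 47.95246′; 21 + 47.95246/60 = 21.7992077
  hemisphere S, so the sign is −
  λ: degrees = first 3 digits = 90, minutes = 27.26483; 90 + 27.26483/60 = 90.4544138
  E ⇒ keep positive

1. -53.405833, -151.959361
2. -53.079944, 57.495000
3. -55.174233, -66.352133
4. -18.168100, 173.846833
5. -21.799208, 90.454414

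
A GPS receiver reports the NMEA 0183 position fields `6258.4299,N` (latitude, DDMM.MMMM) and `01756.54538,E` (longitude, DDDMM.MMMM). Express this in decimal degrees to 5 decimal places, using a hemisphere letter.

62.97383° N, 17.94242° E

Latitude: degrees = first 2 digits = 62, minutes = 58.4299; 62 + 58.4299/60 = 62.973832
Longitude: split at 3 digits → 017° and 56.54538′; 17 + 56.54538/60 = 17.942423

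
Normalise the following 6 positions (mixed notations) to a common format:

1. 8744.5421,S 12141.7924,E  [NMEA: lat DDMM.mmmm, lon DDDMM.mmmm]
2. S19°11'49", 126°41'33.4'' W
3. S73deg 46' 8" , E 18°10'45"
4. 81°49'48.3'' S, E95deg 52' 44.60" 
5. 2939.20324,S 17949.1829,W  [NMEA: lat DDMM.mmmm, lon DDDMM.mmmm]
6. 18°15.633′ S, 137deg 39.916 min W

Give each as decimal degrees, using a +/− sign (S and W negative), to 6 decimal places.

Point 1:
  φ: split at 2 digits → 87° and 44.5421′; 87 + 44.5421/60 = 87.7423683
  hemisphere S, so the sign is −
  Lon: split at 3 digits → 121° and 41.7924′; 121 + 41.7924/60 = 121.6965400
  E ⇒ keep positive
Point 2:
  Lat: 19 + 11/60 + 49/3600 = 19.1969444
  S ⇒ negate
  Longitude: 126° + 41/60 + 33.4/3600 = 126 + 0.683333 + 0.009278 = 126.6926111
  W ⇒ negate
Point 3:
  φ: 73° + 46/60 + 8/3600 = 73 + 0.766667 + 0.002222 = 73.7688889
  S → negative
  Lon: 18 + 10/60 + 45/3600 = 18.1791667
  E → positive
Point 4:
  Latitude: 49′ + 48.3″ = 49.80500′; 81 + 49.80500/60 = 81.8300833
  S → negative
  Lon: 95 + 52/60 + 44.6/3600 = 95.8790556
  E ⇒ keep positive
Point 5:
  φ: degrees = first 2 digits = 29, minutes = 39.20324; 29 + 39.20324/60 = 29.6533873
  S → negative
  λ: split at 3 digits → 179° and 49.1829′; 179 + 49.1829/60 = 179.8197150
  W ⇒ negate
Point 6:
  Latitude: 18 + 15.633/60 = 18.2605500
  S → negative
  Longitude: 137 + 39.916/60 = 137.6652667
  hemisphere W, so the sign is −

1. -87.742368, 121.696540
2. -19.196944, -126.692611
3. -73.768889, 18.179167
4. -81.830083, 95.879056
5. -29.653387, -179.819715
6. -18.260550, -137.665267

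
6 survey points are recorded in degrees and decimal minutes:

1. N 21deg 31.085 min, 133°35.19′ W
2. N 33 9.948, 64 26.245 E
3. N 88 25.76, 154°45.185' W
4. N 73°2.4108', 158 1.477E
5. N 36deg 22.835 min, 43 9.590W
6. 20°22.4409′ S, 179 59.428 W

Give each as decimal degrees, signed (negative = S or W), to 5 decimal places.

Point 1:
  φ: 21 + 31.085/60 = 21.518083
  N → positive
  Longitude: 35.19′ = 0.586500°; total 133.586500
  W ⇒ negate
Point 2:
  φ: 9.948′ = 0.165800°; total 33.165800
  N → positive
  Lon: 64 + 26.245/60 = 64.437417
  E → positive
Point 3:
  Latitude: 25.76′ = 0.429333°; total 88.429333
  N ⇒ keep positive
  Longitude: 45.185′ = 0.753083°; total 154.753083
  hemisphere W, so the sign is −
Point 4:
  Lat: 2.4108′ = 0.040180°; total 73.040180
  N ⇒ keep positive
  Longitude: 158 + 1.477/60 = 158.024617
  E → positive
Point 5:
  Lat: 22.835′ = 0.380583°; total 36.380583
  N ⇒ keep positive
  Longitude: 43 + 9.59/60 = 43.159833
  hemisphere W, so the sign is −
Point 6:
  Latitude: 20 + 22.4409/60 = 20.374015
  S ⇒ negate
  Lon: 59.428′ = 0.990467°; total 179.990467
  W ⇒ negate

1. 21.51808, -133.58650
2. 33.16580, 64.43742
3. 88.42933, -154.75308
4. 73.04018, 158.02462
5. 36.38058, -43.15983
6. -20.37402, -179.99047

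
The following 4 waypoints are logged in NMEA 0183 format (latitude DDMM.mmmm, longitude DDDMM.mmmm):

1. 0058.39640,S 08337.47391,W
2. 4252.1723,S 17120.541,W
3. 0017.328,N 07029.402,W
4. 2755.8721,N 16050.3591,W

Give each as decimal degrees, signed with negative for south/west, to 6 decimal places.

1. -0.973273, -83.624565
2. -42.869538, -171.342350
3. 0.288800, -70.490033
4. 27.931202, -160.839318

Point 1:
  Latitude: split at 2 digits → 00° and 58.3964′; 0 + 58.3964/60 = 0.9732733
  S ⇒ negate
  Longitude: degrees = first 3 digits = 83, minutes = 37.47391; 83 + 37.47391/60 = 83.6245652
  W ⇒ negate
Point 2:
  φ: degrees = first 2 digits = 42, minutes = 52.1723; 42 + 52.1723/60 = 42.8695383
  S ⇒ negate
  Longitude: degrees = first 3 digits = 171, minutes = 20.541; 171 + 20.541/60 = 171.3423500
  W → negative
Point 3:
  Lat: split at 2 digits → 00° and 17.328′; 0 + 17.328/60 = 0.2888000
  N → positive
  Longitude: degrees = first 3 digits = 70, minutes = 29.402; 70 + 29.402/60 = 70.4900333
  hemisphere W, so the sign is −
Point 4:
  Lat: degrees = first 2 digits = 27, minutes = 55.8721; 27 + 55.8721/60 = 27.9312017
  N ⇒ keep positive
  Lon: degrees = first 3 digits = 160, minutes = 50.3591; 160 + 50.3591/60 = 160.8393183
  W → negative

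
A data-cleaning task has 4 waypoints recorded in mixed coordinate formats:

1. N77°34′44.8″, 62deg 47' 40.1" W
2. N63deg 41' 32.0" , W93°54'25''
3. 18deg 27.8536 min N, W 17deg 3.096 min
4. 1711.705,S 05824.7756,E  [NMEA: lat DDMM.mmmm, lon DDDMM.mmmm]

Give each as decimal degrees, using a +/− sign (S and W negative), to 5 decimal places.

1. 77.57911, -62.79447
2. 63.69222, -93.90694
3. 18.46423, -17.05160
4. -17.19508, 58.41293

Point 1:
  Latitude: 77 + 34/60 + 44.8/3600 = 77.579111
  N ⇒ keep positive
  Longitude: 47′ + 40.1″ = 47.66833′; 62 + 47.66833/60 = 62.794472
  W ⇒ negate
Point 2:
  Lat: 41′ + 32″ = 41.53333′; 63 + 41.53333/60 = 63.692222
  N ⇒ keep positive
  Longitude: 93 + 54/60 + 25/3600 = 93.906944
  W → negative
Point 3:
  Latitude: 27.8536′ = 0.464227°; total 18.464227
  N → positive
  Longitude: 3.096′ = 0.051600°; total 17.051600
  hemisphere W, so the sign is −
Point 4:
  Latitude: degrees = first 2 digits = 17, minutes = 11.705; 17 + 11.705/60 = 17.195083
  S ⇒ negate
  Lon: split at 3 digits → 058° and 24.7756′; 58 + 24.7756/60 = 58.412927
  E → positive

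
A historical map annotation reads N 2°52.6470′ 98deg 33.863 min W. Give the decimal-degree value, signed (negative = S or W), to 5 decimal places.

Lat: 2 + 52.647/60 = 2.877450
N → positive
λ: 98 + 33.863/60 = 98.564383
W → negative

2.87745, -98.56438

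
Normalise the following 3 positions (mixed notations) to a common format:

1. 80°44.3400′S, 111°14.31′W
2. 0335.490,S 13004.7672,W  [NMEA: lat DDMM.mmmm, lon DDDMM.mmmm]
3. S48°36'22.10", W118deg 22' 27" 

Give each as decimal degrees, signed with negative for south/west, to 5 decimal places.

1. -80.73900, -111.23850
2. -3.59150, -130.07945
3. -48.60614, -118.37417

Point 1:
  Lat: 44.34′ = 0.739000°; total 80.739000
  S ⇒ negate
  λ: 111 + 14.31/60 = 111.238500
  hemisphere W, so the sign is −
Point 2:
  Latitude: split at 2 digits → 03° and 35.49′; 3 + 35.49/60 = 3.591500
  S → negative
  Longitude: degrees = first 3 digits = 130, minutes = 4.7672; 130 + 4.7672/60 = 130.079453
  W ⇒ negate
Point 3:
  Lat: 36′ + 22.1″ = 36.36833′; 48 + 36.36833/60 = 48.606139
  S ⇒ negate
  Lon: 22′ + 27″ = 22.45000′; 118 + 22.45000/60 = 118.374167
  W → negative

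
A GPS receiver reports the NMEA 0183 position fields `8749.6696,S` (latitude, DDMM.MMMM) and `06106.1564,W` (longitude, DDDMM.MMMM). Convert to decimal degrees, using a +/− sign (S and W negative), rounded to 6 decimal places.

-87.827827, -61.102607

Lat: degrees = first 2 digits = 87, minutes = 49.6696; 87 + 49.6696/60 = 87.8278267
hemisphere S, so the sign is −
Lon: degrees = first 3 digits = 61, minutes = 6.1564; 61 + 6.1564/60 = 61.1026067
W → negative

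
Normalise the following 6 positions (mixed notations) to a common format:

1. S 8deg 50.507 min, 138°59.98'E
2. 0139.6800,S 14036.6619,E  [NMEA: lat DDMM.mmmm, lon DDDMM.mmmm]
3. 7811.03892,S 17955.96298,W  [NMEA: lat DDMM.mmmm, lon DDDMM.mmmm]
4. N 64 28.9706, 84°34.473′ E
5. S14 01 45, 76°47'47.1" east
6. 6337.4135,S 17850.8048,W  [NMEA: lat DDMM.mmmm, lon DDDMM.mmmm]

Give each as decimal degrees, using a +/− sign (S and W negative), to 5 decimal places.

Point 1:
  Latitude: 8 + 50.507/60 = 8.841783
  S ⇒ negate
  Longitude: 138 + 59.98/60 = 138.999667
  E ⇒ keep positive
Point 2:
  φ: degrees = first 2 digits = 1, minutes = 39.68; 1 + 39.68/60 = 1.661333
  hemisphere S, so the sign is −
  Longitude: degrees = first 3 digits = 140, minutes = 36.6619; 140 + 36.6619/60 = 140.611032
  E → positive
Point 3:
  Latitude: split at 2 digits → 78° and 11.03892′; 78 + 11.03892/60 = 78.183982
  S → negative
  Lon: split at 3 digits → 179° and 55.96298′; 179 + 55.96298/60 = 179.932716
  hemisphere W, so the sign is −
Point 4:
  Latitude: 28.9706′ = 0.482843°; total 64.482843
  N → positive
  Longitude: 34.473′ = 0.574550°; total 84.574550
  E → positive
Point 5:
  Latitude: 14 + 1/60 + 45/3600 = 14.029167
  S → negative
  Lon: 47′ + 47.1″ = 47.78500′; 76 + 47.78500/60 = 76.796417
  E ⇒ keep positive
Point 6:
  Latitude: split at 2 digits → 63° and 37.4135′; 63 + 37.4135/60 = 63.623558
  S ⇒ negate
  λ: degrees = first 3 digits = 178, minutes = 50.8048; 178 + 50.8048/60 = 178.846747
  hemisphere W, so the sign is −

1. -8.84178, 138.99967
2. -1.66133, 140.61103
3. -78.18398, -179.93272
4. 64.48284, 84.57455
5. -14.02917, 76.79642
6. -63.62356, -178.84675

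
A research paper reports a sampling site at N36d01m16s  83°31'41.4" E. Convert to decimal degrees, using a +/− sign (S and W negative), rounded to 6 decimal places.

36.021111, 83.528167

Latitude: 36° + 1/60 + 16/3600 = 36 + 0.016667 + 0.004444 = 36.0211111
N ⇒ keep positive
Lon: 31′ + 41.4″ = 31.69000′; 83 + 31.69000/60 = 83.5281667
E ⇒ keep positive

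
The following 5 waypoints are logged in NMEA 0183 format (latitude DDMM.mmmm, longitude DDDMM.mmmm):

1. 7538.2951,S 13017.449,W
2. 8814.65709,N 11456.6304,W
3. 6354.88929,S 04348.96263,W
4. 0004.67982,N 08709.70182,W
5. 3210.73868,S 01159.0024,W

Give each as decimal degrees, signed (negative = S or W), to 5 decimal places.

1. -75.63825, -130.29082
2. 88.24428, -114.94384
3. -63.91482, -43.81604
4. 0.07800, -87.16170
5. -32.17898, -11.98337

Point 1:
  Latitude: split at 2 digits → 75° and 38.2951′; 75 + 38.2951/60 = 75.638252
  S → negative
  Longitude: degrees = first 3 digits = 130, minutes = 17.449; 130 + 17.449/60 = 130.290817
  hemisphere W, so the sign is −
Point 2:
  Lat: split at 2 digits → 88° and 14.65709′; 88 + 14.65709/60 = 88.244285
  N → positive
  Lon: split at 3 digits → 114° and 56.6304′; 114 + 56.6304/60 = 114.943840
  hemisphere W, so the sign is −
Point 3:
  φ: degrees = first 2 digits = 63, minutes = 54.88929; 63 + 54.88929/60 = 63.914822
  S ⇒ negate
  Longitude: degrees = first 3 digits = 43, minutes = 48.96263; 43 + 48.96263/60 = 43.816044
  W → negative
Point 4:
  Latitude: degrees = first 2 digits = 0, minutes = 4.67982; 0 + 4.67982/60 = 0.077997
  N ⇒ keep positive
  Lon: degrees = first 3 digits = 87, minutes = 9.70182; 87 + 9.70182/60 = 87.161697
  hemisphere W, so the sign is −
Point 5:
  Latitude: degrees = first 2 digits = 32, minutes = 10.73868; 32 + 10.73868/60 = 32.178978
  S ⇒ negate
  Lon: split at 3 digits → 011° and 59.0024′; 11 + 59.0024/60 = 11.983373
  W → negative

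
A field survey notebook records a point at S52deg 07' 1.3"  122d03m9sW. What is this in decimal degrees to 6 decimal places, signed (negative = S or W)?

Lat: 52° + 7/60 + 1.3/3600 = 52 + 0.116667 + 0.000361 = 52.1170278
S → negative
Lon: 122 + 3/60 + 9/3600 = 122.0525000
W ⇒ negate

-52.117028, -122.052500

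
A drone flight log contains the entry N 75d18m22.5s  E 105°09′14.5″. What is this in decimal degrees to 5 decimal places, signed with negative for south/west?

75.30625, 105.15403

Latitude: 75° + 18/60 + 22.5/3600 = 75 + 0.300000 + 0.006250 = 75.306250
N ⇒ keep positive
Lon: 9′ + 14.5″ = 9.24167′; 105 + 9.24167/60 = 105.154028
E ⇒ keep positive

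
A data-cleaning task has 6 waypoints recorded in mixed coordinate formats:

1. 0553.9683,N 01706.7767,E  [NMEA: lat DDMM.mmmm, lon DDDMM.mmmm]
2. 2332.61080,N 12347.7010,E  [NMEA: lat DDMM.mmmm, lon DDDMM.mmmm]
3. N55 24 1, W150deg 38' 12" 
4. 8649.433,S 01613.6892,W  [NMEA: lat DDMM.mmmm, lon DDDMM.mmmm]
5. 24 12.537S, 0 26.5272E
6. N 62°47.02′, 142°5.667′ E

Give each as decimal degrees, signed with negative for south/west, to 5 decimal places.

Point 1:
  Latitude: split at 2 digits → 05° and 53.9683′; 5 + 53.9683/60 = 5.899472
  N → positive
  λ: degrees = first 3 digits = 17, minutes = 6.7767; 17 + 6.7767/60 = 17.112945
  E → positive
Point 2:
  Lat: degrees = first 2 digits = 23, minutes = 32.6108; 23 + 32.6108/60 = 23.543513
  N ⇒ keep positive
  Lon: split at 3 digits → 123° and 47.701′; 123 + 47.701/60 = 123.795017
  E ⇒ keep positive
Point 3:
  Latitude: 24′ + 1″ = 24.01667′; 55 + 24.01667/60 = 55.400278
  N → positive
  Longitude: 150 + 38/60 + 12/3600 = 150.636667
  hemisphere W, so the sign is −
Point 4:
  Lat: degrees = first 2 digits = 86, minutes = 49.433; 86 + 49.433/60 = 86.823883
  S ⇒ negate
  Lon: split at 3 digits → 016° and 13.6892′; 16 + 13.6892/60 = 16.228153
  W → negative
Point 5:
  φ: 12.537′ = 0.208950°; total 24.208950
  hemisphere S, so the sign is −
  Longitude: 0 + 26.5272/60 = 0.442120
  E → positive
Point 6:
  Lat: 62 + 47.02/60 = 62.783667
  N ⇒ keep positive
  λ: 142 + 5.667/60 = 142.094450
  E ⇒ keep positive

1. 5.89947, 17.11295
2. 23.54351, 123.79502
3. 55.40028, -150.63667
4. -86.82388, -16.22815
5. -24.20895, 0.44212
6. 62.78367, 142.09445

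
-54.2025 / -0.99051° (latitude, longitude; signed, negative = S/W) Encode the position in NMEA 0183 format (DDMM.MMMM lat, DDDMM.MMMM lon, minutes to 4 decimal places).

5412.1500,S / 00059.4306,W

Latitude is negative → S; |value| = 54.202500
Latitude: 54° + 0.202500 × 60 = 54° 12.150000′
Longitude is negative → W; |value| = 0.990510
Longitude: fractional part 0.990510 → 59.430600 minutes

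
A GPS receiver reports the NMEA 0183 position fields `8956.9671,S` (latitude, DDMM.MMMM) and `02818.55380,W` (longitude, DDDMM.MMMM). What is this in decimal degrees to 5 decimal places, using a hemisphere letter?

Latitude: degrees = first 2 digits = 89, minutes = 56.9671; 89 + 56.9671/60 = 89.949452
Lon: split at 3 digits → 028° and 18.5538′; 28 + 18.5538/60 = 28.309230

89.94945° S, 28.30923° W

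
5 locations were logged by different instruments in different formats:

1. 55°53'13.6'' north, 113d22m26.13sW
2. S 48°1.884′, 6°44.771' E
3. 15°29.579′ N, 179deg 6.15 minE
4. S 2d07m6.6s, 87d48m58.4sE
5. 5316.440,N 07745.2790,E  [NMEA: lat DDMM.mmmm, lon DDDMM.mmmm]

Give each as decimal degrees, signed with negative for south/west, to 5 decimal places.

1. 55.88711, -113.37393
2. -48.03140, 6.74618
3. 15.49298, 179.10250
4. -2.11850, 87.81622
5. 53.27400, 77.75465

Point 1:
  Lat: 55 + 53/60 + 13.6/3600 = 55.887111
  N ⇒ keep positive
  λ: 22′ + 26.13″ = 22.43550′; 113 + 22.43550/60 = 113.373925
  W → negative
Point 2:
  Latitude: 48 + 1.884/60 = 48.031400
  hemisphere S, so the sign is −
  Lon: 44.771′ = 0.746183°; total 6.746183
  E ⇒ keep positive
Point 3:
  φ: 15 + 29.579/60 = 15.492983
  N → positive
  Lon: 6.15′ = 0.102500°; total 179.102500
  E → positive
Point 4:
  φ: 7′ + 6.6″ = 7.11000′; 2 + 7.11000/60 = 2.118500
  hemisphere S, so the sign is −
  Lon: 48′ + 58.4″ = 48.97333′; 87 + 48.97333/60 = 87.816222
  E → positive
Point 5:
  Latitude: degrees = first 2 digits = 53, minutes = 16.44; 53 + 16.44/60 = 53.274000
  N → positive
  Longitude: degrees = first 3 digits = 77, minutes = 45.279; 77 + 45.279/60 = 77.754650
  E ⇒ keep positive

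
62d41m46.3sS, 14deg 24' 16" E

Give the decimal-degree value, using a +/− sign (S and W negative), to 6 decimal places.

-62.696194, 14.404444

Lat: 62 + 41/60 + 46.3/3600 = 62.6961944
hemisphere S, so the sign is −
Lon: 24′ + 16″ = 24.26667′; 14 + 24.26667/60 = 14.4044444
E → positive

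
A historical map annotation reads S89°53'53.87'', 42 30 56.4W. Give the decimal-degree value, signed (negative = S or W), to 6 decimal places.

Lat: 53′ + 53.87″ = 53.89783′; 89 + 53.89783/60 = 89.8982972
S → negative
Longitude: 42 + 30/60 + 56.4/3600 = 42.5156667
W ⇒ negate

-89.898297, -42.515667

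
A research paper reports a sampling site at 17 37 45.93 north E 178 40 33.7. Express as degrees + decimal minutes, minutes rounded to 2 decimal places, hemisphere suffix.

17° 37.77′ N, 178° 40.56′ E

φ: 37 + 45.93/60 = 37.7655′
Lon: 40 + 33.7/60 = 40.5617′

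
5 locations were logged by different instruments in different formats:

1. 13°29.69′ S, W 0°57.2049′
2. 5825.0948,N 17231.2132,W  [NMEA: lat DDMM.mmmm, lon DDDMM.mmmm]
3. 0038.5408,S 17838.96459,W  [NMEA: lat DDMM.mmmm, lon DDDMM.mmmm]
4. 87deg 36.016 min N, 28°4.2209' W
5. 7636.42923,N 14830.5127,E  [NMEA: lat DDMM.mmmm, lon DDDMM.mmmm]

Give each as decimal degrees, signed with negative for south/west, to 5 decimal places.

1. -13.49483, -0.95342
2. 58.41825, -172.52022
3. -0.64235, -178.64941
4. 87.60027, -28.07035
5. 76.60715, 148.50855

Point 1:
  Latitude: 29.69′ = 0.494833°; total 13.494833
  S → negative
  λ: 0 + 57.2049/60 = 0.953415
  W ⇒ negate
Point 2:
  Lat: split at 2 digits → 58° and 25.0948′; 58 + 25.0948/60 = 58.418247
  N ⇒ keep positive
  Longitude: split at 3 digits → 172° and 31.2132′; 172 + 31.2132/60 = 172.520220
  hemisphere W, so the sign is −
Point 3:
  φ: degrees = first 2 digits = 0, minutes = 38.5408; 0 + 38.5408/60 = 0.642347
  hemisphere S, so the sign is −
  λ: split at 3 digits → 178° and 38.96459′; 178 + 38.96459/60 = 178.649410
  hemisphere W, so the sign is −
Point 4:
  Lat: 36.016′ = 0.600267°; total 87.600267
  N ⇒ keep positive
  Longitude: 4.2209′ = 0.070348°; total 28.070348
  W ⇒ negate
Point 5:
  Lat: degrees = first 2 digits = 76, minutes = 36.42923; 76 + 36.42923/60 = 76.607154
  N ⇒ keep positive
  Lon: degrees = first 3 digits = 148, minutes = 30.5127; 148 + 30.5127/60 = 148.508545
  E ⇒ keep positive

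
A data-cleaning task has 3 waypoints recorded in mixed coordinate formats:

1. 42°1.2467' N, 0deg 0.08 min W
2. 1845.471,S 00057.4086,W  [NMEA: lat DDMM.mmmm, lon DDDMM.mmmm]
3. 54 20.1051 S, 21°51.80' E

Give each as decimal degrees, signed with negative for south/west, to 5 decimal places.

Point 1:
  Lat: 1.2467′ = 0.020778°; total 42.020778
  N → positive
  Longitude: 0.08′ = 0.001333°; total 0.001333
  W → negative
Point 2:
  Latitude: degrees = first 2 digits = 18, minutes = 45.471; 18 + 45.471/60 = 18.757850
  S → negative
  λ: degrees = first 3 digits = 0, minutes = 57.4086; 0 + 57.4086/60 = 0.956810
  W → negative
Point 3:
  φ: 20.1051′ = 0.335085°; total 54.335085
  S → negative
  Longitude: 51.8′ = 0.863333°; total 21.863333
  E → positive

1. 42.02078, -0.00133
2. -18.75785, -0.95681
3. -54.33509, 21.86333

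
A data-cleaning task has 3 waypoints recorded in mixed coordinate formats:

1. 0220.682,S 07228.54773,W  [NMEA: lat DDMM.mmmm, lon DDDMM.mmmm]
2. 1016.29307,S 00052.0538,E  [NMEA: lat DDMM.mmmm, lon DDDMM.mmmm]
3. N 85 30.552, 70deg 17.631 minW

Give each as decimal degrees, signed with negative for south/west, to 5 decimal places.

Point 1:
  Latitude: split at 2 digits → 02° and 20.682′; 2 + 20.682/60 = 2.344700
  S ⇒ negate
  λ: degrees = first 3 digits = 72, minutes = 28.54773; 72 + 28.54773/60 = 72.475796
  hemisphere W, so the sign is −
Point 2:
  Lat: split at 2 digits → 10° and 16.29307′; 10 + 16.29307/60 = 10.271551
  S ⇒ negate
  Lon: split at 3 digits → 000° and 52.0538′; 0 + 52.0538/60 = 0.867563
  E ⇒ keep positive
Point 3:
  φ: 30.552′ = 0.509200°; total 85.509200
  N ⇒ keep positive
  Longitude: 17.631′ = 0.293850°; total 70.293850
  W → negative

1. -2.34470, -72.47580
2. -10.27155, 0.86756
3. 85.50920, -70.29385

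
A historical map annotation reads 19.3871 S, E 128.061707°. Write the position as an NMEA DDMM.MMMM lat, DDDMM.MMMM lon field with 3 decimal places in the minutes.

1923.226,S / 12803.702,E

Latitude: minutes = (19.387100 − 19) × 60 = 23.22600
Lon: minutes = (128.061707 − 128) × 60 = 3.70242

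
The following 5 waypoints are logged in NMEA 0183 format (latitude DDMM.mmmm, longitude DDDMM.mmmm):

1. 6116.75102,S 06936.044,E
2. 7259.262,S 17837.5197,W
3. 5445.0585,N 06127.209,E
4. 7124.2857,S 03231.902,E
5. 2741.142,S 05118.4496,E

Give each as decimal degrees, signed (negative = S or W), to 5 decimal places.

Point 1:
  Lat: degrees = first 2 digits = 61, minutes = 16.75102; 61 + 16.75102/60 = 61.279184
  hemisphere S, so the sign is −
  Lon: split at 3 digits → 069° and 36.044′; 69 + 36.044/60 = 69.600733
  E ⇒ keep positive
Point 2:
  Lat: split at 2 digits → 72° and 59.262′; 72 + 59.262/60 = 72.987700
  S → negative
  Longitude: split at 3 digits → 178° and 37.5197′; 178 + 37.5197/60 = 178.625328
  W → negative
Point 3:
  Lat: split at 2 digits → 54° and 45.0585′; 54 + 45.0585/60 = 54.750975
  N → positive
  Lon: degrees = first 3 digits = 61, minutes = 27.209; 61 + 27.209/60 = 61.453483
  E → positive
Point 4:
  φ: split at 2 digits → 71° and 24.2857′; 71 + 24.2857/60 = 71.404762
  S ⇒ negate
  Lon: degrees = first 3 digits = 32, minutes = 31.902; 32 + 31.902/60 = 32.531700
  E → positive
Point 5:
  Latitude: split at 2 digits → 27° and 41.142′; 27 + 41.142/60 = 27.685700
  S ⇒ negate
  λ: degrees = first 3 digits = 51, minutes = 18.4496; 51 + 18.4496/60 = 51.307493
  E → positive

1. -61.27918, 69.60073
2. -72.98770, -178.62533
3. 54.75098, 61.45348
4. -71.40476, 32.53170
5. -27.68570, 51.30749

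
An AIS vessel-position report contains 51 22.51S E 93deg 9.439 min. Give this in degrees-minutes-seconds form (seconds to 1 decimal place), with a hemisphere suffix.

51°22′30.6″ S, 93°09′26.3″ E

φ: 22.51000′ → 22′ and 0.51000 × 60 = 30.600″
λ: 9.43900′ → 9′ and 0.43900 × 60 = 26.340″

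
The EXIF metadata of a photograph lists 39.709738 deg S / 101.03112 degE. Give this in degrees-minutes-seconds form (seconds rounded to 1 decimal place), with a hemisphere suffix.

39°42′35.1″ S, 101°01′52.0″ E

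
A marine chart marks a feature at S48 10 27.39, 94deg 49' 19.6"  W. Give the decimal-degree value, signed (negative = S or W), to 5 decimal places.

Lat: 48 + 10/60 + 27.39/3600 = 48.174275
S → negative
λ: 49′ + 19.6″ = 49.32667′; 94 + 49.32667/60 = 94.822111
W ⇒ negate

-48.17428, -94.82211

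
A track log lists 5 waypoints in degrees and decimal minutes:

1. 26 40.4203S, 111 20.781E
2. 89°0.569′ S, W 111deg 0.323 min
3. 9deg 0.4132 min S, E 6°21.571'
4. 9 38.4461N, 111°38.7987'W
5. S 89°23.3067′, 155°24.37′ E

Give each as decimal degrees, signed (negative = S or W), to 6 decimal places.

1. -26.673672, 111.346350
2. -89.009483, -111.005383
3. -9.006887, 6.359517
4. 9.640768, -111.646645
5. -89.388445, 155.406167

Point 1:
  Latitude: 40.4203′ = 0.673672°; total 26.6736717
  S → negative
  Lon: 111 + 20.781/60 = 111.3463500
  E ⇒ keep positive
Point 2:
  Latitude: 0.569′ = 0.009483°; total 89.0094833
  S → negative
  Longitude: 111 + 0.323/60 = 111.0053833
  W → negative
Point 3:
  Latitude: 9 + 0.4132/60 = 9.0068867
  S ⇒ negate
  Longitude: 21.571′ = 0.359517°; total 6.3595167
  E ⇒ keep positive
Point 4:
  Latitude: 9 + 38.4461/60 = 9.6407683
  N ⇒ keep positive
  λ: 111 + 38.7987/60 = 111.6466450
  W → negative
Point 5:
  φ: 23.3067′ = 0.388445°; total 89.3884450
  S → negative
  λ: 24.37′ = 0.406167°; total 155.4061667
  E → positive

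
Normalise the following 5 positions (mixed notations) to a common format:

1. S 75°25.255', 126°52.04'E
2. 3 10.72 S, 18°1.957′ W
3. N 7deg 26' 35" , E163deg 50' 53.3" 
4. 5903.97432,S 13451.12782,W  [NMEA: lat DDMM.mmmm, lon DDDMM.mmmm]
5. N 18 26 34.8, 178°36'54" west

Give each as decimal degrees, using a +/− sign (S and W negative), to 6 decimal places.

1. -75.420917, 126.867333
2. -3.178667, -18.032617
3. 7.443056, 163.848139
4. -59.066239, -134.852130
5. 18.443000, -178.615000

Point 1:
  φ: 75 + 25.255/60 = 75.4209167
  S → negative
  Lon: 52.04′ = 0.867333°; total 126.8673333
  E → positive
Point 2:
  Latitude: 10.72′ = 0.178667°; total 3.1786667
  hemisphere S, so the sign is −
  Lon: 18 + 1.957/60 = 18.0326167
  hemisphere W, so the sign is −
Point 3:
  Lat: 7 + 26/60 + 35/3600 = 7.4430556
  N ⇒ keep positive
  λ: 50′ + 53.3″ = 50.88833′; 163 + 50.88833/60 = 163.8481389
  E ⇒ keep positive
Point 4:
  φ: degrees = first 2 digits = 59, minutes = 3.97432; 59 + 3.97432/60 = 59.0662387
  S ⇒ negate
  Lon: degrees = first 3 digits = 134, minutes = 51.12782; 134 + 51.12782/60 = 134.8521303
  W → negative
Point 5:
  Lat: 18 + 26/60 + 34.8/3600 = 18.4430000
  N ⇒ keep positive
  λ: 178° + 36/60 + 54/3600 = 178 + 0.600000 + 0.015000 = 178.6150000
  hemisphere W, so the sign is −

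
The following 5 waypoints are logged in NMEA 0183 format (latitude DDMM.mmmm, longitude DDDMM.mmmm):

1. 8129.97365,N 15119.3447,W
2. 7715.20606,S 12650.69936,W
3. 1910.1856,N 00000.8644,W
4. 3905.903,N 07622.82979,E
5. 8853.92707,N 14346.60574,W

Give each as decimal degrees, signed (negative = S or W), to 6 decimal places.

Point 1:
  Lat: split at 2 digits → 81° and 29.97365′; 81 + 29.97365/60 = 81.4995608
  N → positive
  Lon: split at 3 digits → 151° and 19.3447′; 151 + 19.3447/60 = 151.3224117
  W → negative
Point 2:
  φ: degrees = first 2 digits = 77, minutes = 15.20606; 77 + 15.20606/60 = 77.2534343
  hemisphere S, so the sign is −
  Longitude: degrees = first 3 digits = 126, minutes = 50.69936; 126 + 50.69936/60 = 126.8449893
  hemisphere W, so the sign is −
Point 3:
  φ: split at 2 digits → 19° and 10.1856′; 19 + 10.1856/60 = 19.1697600
  N ⇒ keep positive
  λ: degrees = first 3 digits = 0, minutes = 0.8644; 0 + 0.8644/60 = 0.0144067
  W ⇒ negate
Point 4:
  Latitude: degrees = first 2 digits = 39, minutes = 5.903; 39 + 5.903/60 = 39.0983833
  N → positive
  λ: split at 3 digits → 076° and 22.82979′; 76 + 22.82979/60 = 76.3804965
  E ⇒ keep positive
Point 5:
  Latitude: degrees = first 2 digits = 88, minutes = 53.92707; 88 + 53.92707/60 = 88.8987845
  N → positive
  λ: split at 3 digits → 143° and 46.60574′; 143 + 46.60574/60 = 143.7767623
  W ⇒ negate

1. 81.499561, -151.322412
2. -77.253434, -126.844989
3. 19.169760, -0.014407
4. 39.098383, 76.380497
5. 88.898785, -143.776762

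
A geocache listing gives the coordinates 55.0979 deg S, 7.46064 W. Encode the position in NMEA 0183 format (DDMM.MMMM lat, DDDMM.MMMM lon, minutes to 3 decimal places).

5505.874,S / 00727.638,W

φ: fractional part 0.097900 → 5.87400 minutes
λ: fractional part 0.460640 → 27.63840 minutes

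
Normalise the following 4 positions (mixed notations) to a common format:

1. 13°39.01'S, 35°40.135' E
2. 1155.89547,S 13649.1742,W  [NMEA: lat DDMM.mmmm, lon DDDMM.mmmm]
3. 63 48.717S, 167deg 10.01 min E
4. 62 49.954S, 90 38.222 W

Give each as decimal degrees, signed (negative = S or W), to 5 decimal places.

Point 1:
  φ: 13 + 39.01/60 = 13.650167
  S ⇒ negate
  λ: 35 + 40.135/60 = 35.668917
  E ⇒ keep positive
Point 2:
  Lat: split at 2 digits → 11° and 55.89547′; 11 + 55.89547/60 = 11.931591
  S ⇒ negate
  λ: split at 3 digits → 136° and 49.1742′; 136 + 49.1742/60 = 136.819570
  hemisphere W, so the sign is −
Point 3:
  φ: 63 + 48.717/60 = 63.811950
  S ⇒ negate
  Lon: 10.01′ = 0.166833°; total 167.166833
  E → positive
Point 4:
  Latitude: 49.954′ = 0.832567°; total 62.832567
  S → negative
  Lon: 90 + 38.222/60 = 90.637033
  W → negative

1. -13.65017, 35.66892
2. -11.93159, -136.81957
3. -63.81195, 167.16683
4. -62.83257, -90.63703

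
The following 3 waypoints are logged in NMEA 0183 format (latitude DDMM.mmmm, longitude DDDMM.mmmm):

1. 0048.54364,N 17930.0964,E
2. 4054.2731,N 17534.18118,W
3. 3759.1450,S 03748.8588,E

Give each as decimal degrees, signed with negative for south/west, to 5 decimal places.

Point 1:
  φ: split at 2 digits → 00° and 48.54364′; 0 + 48.54364/60 = 0.809061
  N → positive
  Lon: split at 3 digits → 179° and 30.0964′; 179 + 30.0964/60 = 179.501607
  E ⇒ keep positive
Point 2:
  Lat: split at 2 digits → 40° and 54.2731′; 40 + 54.2731/60 = 40.904552
  N → positive
  Longitude: split at 3 digits → 175° and 34.18118′; 175 + 34.18118/60 = 175.569686
  hemisphere W, so the sign is −
Point 3:
  Latitude: degrees = first 2 digits = 37, minutes = 59.145; 37 + 59.145/60 = 37.985750
  S ⇒ negate
  Lon: degrees = first 3 digits = 37, minutes = 48.8588; 37 + 48.8588/60 = 37.814313
  E → positive

1. 0.80906, 179.50161
2. 40.90455, -175.56969
3. -37.98575, 37.81431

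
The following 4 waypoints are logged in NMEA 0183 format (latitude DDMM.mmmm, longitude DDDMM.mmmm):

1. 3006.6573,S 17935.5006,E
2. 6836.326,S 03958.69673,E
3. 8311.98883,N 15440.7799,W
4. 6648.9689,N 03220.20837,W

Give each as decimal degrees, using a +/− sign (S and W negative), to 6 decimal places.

1. -30.110955, 179.591677
2. -68.605433, 39.978279
3. 83.199814, -154.679665
4. 66.816148, -32.336806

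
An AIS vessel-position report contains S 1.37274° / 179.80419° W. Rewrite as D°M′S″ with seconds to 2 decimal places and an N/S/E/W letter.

1°22′21.86″ S, 179°48′15.08″ W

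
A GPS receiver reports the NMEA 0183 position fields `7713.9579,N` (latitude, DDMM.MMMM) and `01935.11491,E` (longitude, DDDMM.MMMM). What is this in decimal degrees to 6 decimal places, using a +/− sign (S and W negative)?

77.232632, 19.585249

φ: split at 2 digits → 77° and 13.9579′; 77 + 13.9579/60 = 77.2326317
N → positive
Lon: degrees = first 3 digits = 19, minutes = 35.11491; 19 + 35.11491/60 = 19.5852485
E → positive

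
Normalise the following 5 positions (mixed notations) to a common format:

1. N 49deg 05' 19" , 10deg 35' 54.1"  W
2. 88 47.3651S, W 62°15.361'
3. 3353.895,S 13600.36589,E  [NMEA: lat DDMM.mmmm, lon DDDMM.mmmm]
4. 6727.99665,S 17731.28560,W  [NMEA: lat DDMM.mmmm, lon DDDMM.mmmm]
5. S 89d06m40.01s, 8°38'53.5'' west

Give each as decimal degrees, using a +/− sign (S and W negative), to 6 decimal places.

Point 1:
  Lat: 49° + 5/60 + 19/3600 = 49 + 0.083333 + 0.005278 = 49.0886111
  N → positive
  Longitude: 10° + 35/60 + 54.1/3600 = 10 + 0.583333 + 0.015028 = 10.5983611
  hemisphere W, so the sign is −
Point 2:
  Lat: 47.3651′ = 0.789418°; total 88.7894183
  hemisphere S, so the sign is −
  Longitude: 15.361′ = 0.256017°; total 62.2560167
  W → negative
Point 3:
  Lat: degrees = first 2 digits = 33, minutes = 53.895; 33 + 53.895/60 = 33.8982500
  S ⇒ negate
  Lon: split at 3 digits → 136° and 0.36589′; 136 + 0.36589/60 = 136.0060982
  E → positive
Point 4:
  φ: degrees = first 2 digits = 67, minutes = 27.99665; 67 + 27.99665/60 = 67.4666108
  S ⇒ negate
  λ: split at 3 digits → 177° and 31.2856′; 177 + 31.2856/60 = 177.5214267
  W → negative
Point 5:
  Latitude: 89 + 6/60 + 40.01/3600 = 89.1111139
  S → negative
  Lon: 8 + 38/60 + 53.5/3600 = 8.6481944
  hemisphere W, so the sign is −

1. 49.088611, -10.598361
2. -88.789418, -62.256017
3. -33.898250, 136.006098
4. -67.466611, -177.521427
5. -89.111114, -8.648194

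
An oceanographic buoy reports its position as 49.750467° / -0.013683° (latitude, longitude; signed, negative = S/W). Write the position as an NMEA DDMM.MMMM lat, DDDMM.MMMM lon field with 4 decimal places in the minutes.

4945.0280,N / 00000.8210,W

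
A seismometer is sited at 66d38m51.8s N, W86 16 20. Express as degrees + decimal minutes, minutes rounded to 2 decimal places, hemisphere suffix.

φ: 38 + 51.8/60 = 38.8633′
Longitude: 16 + 20/60 = 16.3333′

66° 38.86′ N, 86° 16.33′ W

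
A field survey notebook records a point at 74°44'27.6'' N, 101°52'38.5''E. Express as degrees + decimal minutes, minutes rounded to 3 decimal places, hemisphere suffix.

74° 44.460′ N, 101° 52.642′ E

Lat: seconds/60 = 0.46000; minutes = 44 + 0.46000 = 44.46000
Lon: seconds/60 = 0.64167; minutes = 52 + 0.64167 = 52.64167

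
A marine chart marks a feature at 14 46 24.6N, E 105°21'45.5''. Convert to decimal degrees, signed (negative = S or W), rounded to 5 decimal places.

Latitude: 46′ + 24.6″ = 46.41000′; 14 + 46.41000/60 = 14.773500
N → positive
Lon: 105° + 21/60 + 45.5/3600 = 105 + 0.350000 + 0.012639 = 105.362639
E ⇒ keep positive

14.77350, 105.36264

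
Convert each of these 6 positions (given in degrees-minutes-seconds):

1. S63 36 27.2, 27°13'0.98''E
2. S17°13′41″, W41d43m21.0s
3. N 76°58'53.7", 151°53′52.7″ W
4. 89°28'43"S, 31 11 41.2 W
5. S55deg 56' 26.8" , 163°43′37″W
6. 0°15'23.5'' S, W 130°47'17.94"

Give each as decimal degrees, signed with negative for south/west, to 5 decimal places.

Point 1:
  Lat: 63 + 36/60 + 27.2/3600 = 63.607556
  S ⇒ negate
  λ: 13′ + 0.98″ = 13.01633′; 27 + 13.01633/60 = 27.216939
  E ⇒ keep positive
Point 2:
  Lat: 13′ + 41″ = 13.68333′; 17 + 13.68333/60 = 17.228056
  hemisphere S, so the sign is −
  Longitude: 43′ + 21″ = 43.35000′; 41 + 43.35000/60 = 41.722500
  W → negative
Point 3:
  Latitude: 58′ + 53.7″ = 58.89500′; 76 + 58.89500/60 = 76.981583
  N → positive
  Lon: 151 + 53/60 + 52.7/3600 = 151.897972
  W → negative
Point 4:
  φ: 89° + 28/60 + 43/3600 = 89 + 0.466667 + 0.011944 = 89.478611
  S → negative
  λ: 31° + 11/60 + 41.2/3600 = 31 + 0.183333 + 0.011444 = 31.194778
  W ⇒ negate
Point 5:
  Lat: 55° + 56/60 + 26.8/3600 = 55 + 0.933333 + 0.007444 = 55.940778
  hemisphere S, so the sign is −
  λ: 163° + 43/60 + 37/3600 = 163 + 0.716667 + 0.010278 = 163.726944
  hemisphere W, so the sign is −
Point 6:
  φ: 0° + 15/60 + 23.5/3600 = 0 + 0.250000 + 0.006528 = 0.256528
  hemisphere S, so the sign is −
  λ: 47′ + 17.94″ = 47.29900′; 130 + 47.29900/60 = 130.788317
  W → negative

1. -63.60756, 27.21694
2. -17.22806, -41.72250
3. 76.98158, -151.89797
4. -89.47861, -31.19478
5. -55.94078, -163.72694
6. -0.25653, -130.78832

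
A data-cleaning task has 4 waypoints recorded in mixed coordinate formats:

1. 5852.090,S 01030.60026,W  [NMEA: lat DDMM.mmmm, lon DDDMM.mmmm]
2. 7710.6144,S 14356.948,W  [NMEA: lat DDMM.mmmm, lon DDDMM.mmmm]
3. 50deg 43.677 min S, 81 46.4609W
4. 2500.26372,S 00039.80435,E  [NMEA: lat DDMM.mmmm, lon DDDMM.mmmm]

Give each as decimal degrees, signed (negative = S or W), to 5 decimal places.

1. -58.86817, -10.51000
2. -77.17691, -143.94913
3. -50.72795, -81.77435
4. -25.00440, 0.66341

Point 1:
  φ: split at 2 digits → 58° and 52.09′; 58 + 52.09/60 = 58.868167
  S ⇒ negate
  Longitude: split at 3 digits → 010° and 30.60026′; 10 + 30.60026/60 = 10.510004
  W ⇒ negate
Point 2:
  Latitude: split at 2 digits → 77° and 10.6144′; 77 + 10.6144/60 = 77.176907
  hemisphere S, so the sign is −
  Longitude: degrees = first 3 digits = 143, minutes = 56.948; 143 + 56.948/60 = 143.949133
  W → negative
Point 3:
  φ: 43.677′ = 0.727950°; total 50.727950
  S → negative
  λ: 81 + 46.4609/60 = 81.774348
  W ⇒ negate
Point 4:
  Latitude: degrees = first 2 digits = 25, minutes = 0.26372; 25 + 0.26372/60 = 25.004395
  hemisphere S, so the sign is −
  Lon: split at 3 digits → 000° and 39.80435′; 0 + 39.80435/60 = 0.663406
  E ⇒ keep positive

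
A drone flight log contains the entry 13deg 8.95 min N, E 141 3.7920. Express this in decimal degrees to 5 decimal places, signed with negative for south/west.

Latitude: 13 + 8.95/60 = 13.149167
N → positive
λ: 141 + 3.792/60 = 141.063200
E → positive

13.14917, 141.06320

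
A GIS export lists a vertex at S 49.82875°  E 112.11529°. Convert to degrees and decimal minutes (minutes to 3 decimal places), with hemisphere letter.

Latitude: fractional part 0.828750 → 49.72500 minutes
Lon: 112° + 0.115290 × 60 = 112° 6.91740′

49° 49.725′ S, 112° 6.917′ E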